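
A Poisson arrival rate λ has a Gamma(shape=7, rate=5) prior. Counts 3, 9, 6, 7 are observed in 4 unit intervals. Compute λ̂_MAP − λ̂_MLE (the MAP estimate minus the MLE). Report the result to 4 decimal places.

Σxᵢ = 25. Posterior is Gamma(32, 9); MAP = (32−1)/9 = 31/9 ≈ 3.44444.
MLE = x̄ = 25/4 ≈ 6.25000.
Difference = 31/9 − 25/4 = -101/36 ≈ -2.8056.

MAP − MLE = -2.8056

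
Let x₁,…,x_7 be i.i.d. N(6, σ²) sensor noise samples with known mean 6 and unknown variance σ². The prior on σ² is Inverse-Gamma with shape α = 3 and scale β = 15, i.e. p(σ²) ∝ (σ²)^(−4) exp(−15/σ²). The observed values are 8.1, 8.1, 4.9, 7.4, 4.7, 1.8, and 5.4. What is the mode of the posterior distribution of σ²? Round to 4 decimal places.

Sum of squared deviations about the known mean: SS = (8.1−6)² + (8.1−6)² + (4.9−6)² + (7.4−6)² + (4.7−6)² + (1.8−6)² + (5.4−6)² = 31.68.
The Normal likelihood contributes (σ²)^(−n/2) exp(−SS/(2σ²)), so the posterior is Inverse-Gamma(α + n/2, β + SS/2) = Inverse-Gamma(6.5, 30.84).
The mode of Inverse-Gamma(a, b) is b/(a+1) = 30.84/7.5 ≈ 4.1120.

σ̂²_MAP = 4.1120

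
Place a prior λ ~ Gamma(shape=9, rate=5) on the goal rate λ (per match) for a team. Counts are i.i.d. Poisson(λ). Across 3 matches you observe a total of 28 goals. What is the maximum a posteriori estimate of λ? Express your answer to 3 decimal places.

λ̂_MAP = 4.500

Σxᵢ = 28, n = 3.
Posterior ∝ λ^8e^(−5λ) · λ^28e^(−3λ) = λ^36e^(−8λ), i.e. Gamma(shape=37, rate=8).
The mode of a Gamma(a, b) with a ≥ 1 (shape–rate) is (a−1)/b = 36/8 ≈ 4.500.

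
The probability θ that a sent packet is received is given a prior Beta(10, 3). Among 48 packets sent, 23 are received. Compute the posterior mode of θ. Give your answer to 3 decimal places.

Prior: Beta(10, 3).
Data: 23 successes in 48 trials. The binomial likelihood contributes θ^23(1−θ)^25, so the posterior is Beta(10+23, 3+25) = Beta(33, 28).
For Beta(a, b) with a, b > 1 the mode is (a−1)/(a+b−2) = 32/59 ≈ 0.542.

θ̂_MAP = 0.542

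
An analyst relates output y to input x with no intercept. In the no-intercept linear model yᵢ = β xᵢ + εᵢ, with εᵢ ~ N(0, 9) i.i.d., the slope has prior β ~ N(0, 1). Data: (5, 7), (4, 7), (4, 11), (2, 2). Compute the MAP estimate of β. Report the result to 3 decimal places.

β̂_MAP = 1.586

log p(β | y) = −Σ(yᵢ − βxᵢ)²/(2·9) − β²/(2·1) + const.
Setting the derivative to zero: Σxᵢ(yᵢ − βxᵢ)/9 − β/1 = 0, so β = Σxᵢyᵢ / (Σxᵢ² + σ²/τ²).
Σxᵢyᵢ = 5·7 + 4·7 + 4·11 + 2·2 = 111; Σxᵢ² = 61; σ²/τ² = 9.
β̂_MAP = 111 / (61 + 9) = 111/70 ≈ 1.586.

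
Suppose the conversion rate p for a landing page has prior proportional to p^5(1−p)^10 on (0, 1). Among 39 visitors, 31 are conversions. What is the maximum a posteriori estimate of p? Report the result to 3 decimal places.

The prior density ∝ p^5(1−p)^10 is the kernel of Beta(6, 11).
Data: 31 successes in 39 trials. The binomial likelihood contributes p^31(1−p)^8, so the posterior is Beta(6+31, 11+8) = Beta(37, 19).
For Beta(a, b) with a, b > 1 the mode is (a−1)/(a+b−2) = 36/54 ≈ 0.667.

p̂_MAP = 0.667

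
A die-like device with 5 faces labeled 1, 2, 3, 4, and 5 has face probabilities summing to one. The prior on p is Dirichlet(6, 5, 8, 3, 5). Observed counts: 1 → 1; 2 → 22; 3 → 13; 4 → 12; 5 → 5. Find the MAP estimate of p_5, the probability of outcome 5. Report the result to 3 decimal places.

The posterior is Dirichlet(αᵢ + nᵢ) = Dirichlet(7, 27, 21, 15, 10).
For a Dirichlet(a₁,…,a_K) with all aᵢ > 1, the mode has j-th component (aⱼ − 1)/(Σaᵢ − K).
Here Σaᵢ = 80 and K = 5, so p_5 = (10 − 1)/(80 − 5) = 9/75 ≈ 0.120.

MAP estimate: 0.120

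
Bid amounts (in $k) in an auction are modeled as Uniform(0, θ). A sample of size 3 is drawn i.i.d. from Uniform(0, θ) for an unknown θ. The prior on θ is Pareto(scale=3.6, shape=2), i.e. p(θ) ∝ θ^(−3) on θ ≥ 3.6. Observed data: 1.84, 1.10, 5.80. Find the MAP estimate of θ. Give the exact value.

The Uniform(0, θ) likelihood is θ^(−n) for θ ≥ max(xᵢ), zero otherwise. Here max(xᵢ) = 5.80.
Posterior ∝ θ^(−3) · θ^(−3) = θ^(−6) on θ ≥ max(3.6, 5.80) = 5.80.
This density is strictly decreasing in θ, so the posterior mode lies at the lower boundary of the support.

θ̂_MAP = 5.80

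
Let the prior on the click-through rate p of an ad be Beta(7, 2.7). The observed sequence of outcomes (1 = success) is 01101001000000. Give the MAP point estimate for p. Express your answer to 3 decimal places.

Prior: Beta(7, 2.7).
Data: 4 successes in 14 trials (from the sequence). The binomial likelihood contributes p^4(1−p)^10, so the posterior is Beta(7+4, 2.7+10) = Beta(11, 12.7).
For Beta(a, b) with a, b > 1 the mode is (a−1)/(a+b−2) = 10/21.7 ≈ 0.461.

p̂_MAP = 0.461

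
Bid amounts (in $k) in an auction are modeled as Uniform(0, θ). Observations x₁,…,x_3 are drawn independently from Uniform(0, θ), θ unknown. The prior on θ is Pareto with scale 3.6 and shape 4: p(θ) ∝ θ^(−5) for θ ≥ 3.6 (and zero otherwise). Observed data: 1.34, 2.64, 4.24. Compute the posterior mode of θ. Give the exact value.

The Uniform(0, θ) likelihood is θ^(−n) for θ ≥ max(xᵢ), zero otherwise. Here max(xᵢ) = 4.24.
Posterior ∝ θ^(−5) · θ^(−3) = θ^(−8) on θ ≥ max(3.6, 4.24) = 4.24.
This density is strictly decreasing in θ, so the posterior mode lies at the lower boundary of the support.

θ̂_MAP = 4.24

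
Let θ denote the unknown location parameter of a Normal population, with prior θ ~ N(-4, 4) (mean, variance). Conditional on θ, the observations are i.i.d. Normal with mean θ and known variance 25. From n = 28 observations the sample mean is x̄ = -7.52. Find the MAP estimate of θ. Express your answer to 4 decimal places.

n = 28, x̄ = -7.52.
For a Normal prior and Normal likelihood with known variance, the posterior is Normal; its mode equals its mean, the precision-weighted average.
Prior precision 1/σ₀² = 1/4 = 0.25; data precision n/σ² = 28/25 = 1.12.
θ̂ = (0.25·(-4) + 1.12·(-7.52)) / (0.25 + 1.12) = (-9.4224)/1.37 = -23556/3425 ≈ -6.8777.

θ̂_MAP = -6.8777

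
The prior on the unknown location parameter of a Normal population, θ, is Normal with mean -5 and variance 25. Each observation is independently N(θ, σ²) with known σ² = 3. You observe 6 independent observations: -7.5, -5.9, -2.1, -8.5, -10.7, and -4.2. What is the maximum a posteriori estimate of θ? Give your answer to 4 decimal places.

θ̂_MAP = -6.4542

n = 6; x̄ = ((-7.5) + (-5.9) + (-2.1) + (-8.5) + (-10.7) + (-4.2))/6 = -38.9/6 = -389/60 ≈ -6.4833.
For a Normal prior and Normal likelihood with known variance, the posterior is Normal; its mode equals its mean, the precision-weighted average.
Prior precision 1/σ₀² = 1/25 = 0.04; data precision n/σ² = 6/3 = 2.
θ̂ = (0.04·(-5) + 2·(-389/60)) / (0.04 + 2) = (-79/6)/2.04 = -1975/306 ≈ -6.4542.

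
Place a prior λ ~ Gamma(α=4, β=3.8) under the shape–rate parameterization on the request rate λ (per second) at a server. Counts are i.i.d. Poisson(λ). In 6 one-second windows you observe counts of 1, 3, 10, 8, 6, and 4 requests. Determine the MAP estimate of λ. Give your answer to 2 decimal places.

λ̂_MAP = 3.57

Σxᵢ = 1+3+10+8+6+4 = 32, with n = 6.
Posterior ∝ λ^3e^(−3.8λ) · λ^32e^(−6λ) = λ^35e^(−9.8λ), i.e. Gamma(shape=36, rate=9.8).
The mode of a Gamma(a, b) with a ≥ 1 (shape–rate) is (a−1)/b = 35/9.8 ≈ 3.57.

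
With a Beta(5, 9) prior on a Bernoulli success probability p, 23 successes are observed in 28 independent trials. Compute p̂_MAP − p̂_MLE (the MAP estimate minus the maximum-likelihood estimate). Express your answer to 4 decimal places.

MAP − MLE = -0.1464

Posterior is Beta(28, 14); MAP = (28−1)/(42−2) = 27/40 ≈ 0.67500.
MLE ignores the prior: p̂_MLE = k/n = 23/28 ≈ 0.82143.
Difference = 27/40 − 23/28 = -41/280 ≈ -0.1464.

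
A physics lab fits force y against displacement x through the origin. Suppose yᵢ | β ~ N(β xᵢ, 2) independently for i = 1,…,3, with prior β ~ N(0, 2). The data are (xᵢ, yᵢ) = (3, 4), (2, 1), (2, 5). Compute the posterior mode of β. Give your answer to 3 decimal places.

β̂_MAP = 1.333

log p(β | y) = −Σ(yᵢ − βxᵢ)²/(2·2) − β²/(2·2) + const.
Setting the derivative to zero: Σxᵢ(yᵢ − βxᵢ)/2 − β/2 = 0, so β = Σxᵢyᵢ / (Σxᵢ² + σ²/τ²).
Σxᵢyᵢ = 3·4 + 2·1 + 2·5 = 24; Σxᵢ² = 17; σ²/τ² = 1.
β̂_MAP = 24 / (17 + 1) = 24/18 ≈ 1.333.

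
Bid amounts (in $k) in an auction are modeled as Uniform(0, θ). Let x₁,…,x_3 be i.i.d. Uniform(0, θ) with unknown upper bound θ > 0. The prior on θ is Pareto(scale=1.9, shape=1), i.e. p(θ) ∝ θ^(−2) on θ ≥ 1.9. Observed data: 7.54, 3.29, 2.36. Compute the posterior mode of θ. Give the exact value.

θ̂_MAP = 7.54

The Uniform(0, θ) likelihood is θ^(−n) for θ ≥ max(xᵢ), zero otherwise. Here max(xᵢ) = 7.54.
Posterior ∝ θ^(−2) · θ^(−3) = θ^(−5) on θ ≥ max(1.9, 7.54) = 7.54.
This density is strictly decreasing in θ, so the posterior mode lies at the lower boundary of the support.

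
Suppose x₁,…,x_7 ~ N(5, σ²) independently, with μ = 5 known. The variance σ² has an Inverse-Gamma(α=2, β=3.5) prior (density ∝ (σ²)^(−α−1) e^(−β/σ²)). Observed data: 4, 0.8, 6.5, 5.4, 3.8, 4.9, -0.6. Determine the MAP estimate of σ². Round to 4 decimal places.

σ̂²_MAP = 4.6815

Sum of squared deviations about the known mean: SS = (4−5)² + (0.8−5)² + (6.5−5)² + (5.4−5)² + (3.8−5)² + (4.9−5)² + (-0.6−5)² = 53.86.
The Normal likelihood contributes (σ²)^(−n/2) exp(−SS/(2σ²)), so the posterior is Inverse-Gamma(α + n/2, β + SS/2) = Inverse-Gamma(5.5, 30.43).
The mode of Inverse-Gamma(a, b) is b/(a+1) = 30.43/6.5 ≈ 4.6815.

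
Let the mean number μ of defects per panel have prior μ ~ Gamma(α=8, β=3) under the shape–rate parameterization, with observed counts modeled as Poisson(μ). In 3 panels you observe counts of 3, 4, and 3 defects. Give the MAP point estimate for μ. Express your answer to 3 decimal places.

μ̂_MAP = 2.833

Σxᵢ = 3+4+3 = 10, with n = 3.
Posterior ∝ μ^7e^(−3μ) · μ^10e^(−3μ) = μ^17e^(−6μ), i.e. Gamma(shape=18, rate=6).
The mode of a Gamma(a, b) with a ≥ 1 (shape–rate) is (a−1)/b = 17/6 ≈ 2.833.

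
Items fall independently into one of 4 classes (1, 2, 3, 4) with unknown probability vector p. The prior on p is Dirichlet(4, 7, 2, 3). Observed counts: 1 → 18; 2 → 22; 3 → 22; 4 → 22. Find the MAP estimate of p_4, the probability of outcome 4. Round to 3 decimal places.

MAP estimate: 0.250

The posterior is Dirichlet(αᵢ + nᵢ) = Dirichlet(22, 29, 24, 25).
For a Dirichlet(a₁,…,a_K) with all aᵢ > 1, the mode has j-th component (aⱼ − 1)/(Σaᵢ − K).
Here Σaᵢ = 100 and K = 4, so p_4 = (25 − 1)/(100 − 4) = 24/96 ≈ 0.250.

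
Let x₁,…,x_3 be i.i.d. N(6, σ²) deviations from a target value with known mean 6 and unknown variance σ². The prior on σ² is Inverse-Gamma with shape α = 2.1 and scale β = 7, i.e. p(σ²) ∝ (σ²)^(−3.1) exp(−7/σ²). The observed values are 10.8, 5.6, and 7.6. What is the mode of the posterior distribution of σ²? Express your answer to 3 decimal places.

Sum of squared deviations about the known mean: SS = (10.8−6)² + (5.6−6)² + (7.6−6)² = 25.76.
The Normal likelihood contributes (σ²)^(−n/2) exp(−SS/(2σ²)), so the posterior is Inverse-Gamma(α + n/2, β + SS/2) = Inverse-Gamma(3.6, 19.88).
The mode of Inverse-Gamma(a, b) is b/(a+1) = 19.88/4.6 ≈ 4.322.

σ̂²_MAP = 4.322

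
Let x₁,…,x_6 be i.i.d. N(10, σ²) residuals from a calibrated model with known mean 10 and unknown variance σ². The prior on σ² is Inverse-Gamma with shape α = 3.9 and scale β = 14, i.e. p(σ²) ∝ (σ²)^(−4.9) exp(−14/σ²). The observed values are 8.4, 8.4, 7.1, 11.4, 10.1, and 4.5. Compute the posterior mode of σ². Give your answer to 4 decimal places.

σ̂²_MAP = 4.6677

Sum of squared deviations about the known mean: SS = (8.4−10)² + (8.4−10)² + (7.1−10)² + (11.4−10)² + (10.1−10)² + (4.5−10)² = 45.75.
The Normal likelihood contributes (σ²)^(−n/2) exp(−SS/(2σ²)), so the posterior is Inverse-Gamma(α + n/2, β + SS/2) = Inverse-Gamma(6.9, 36.875).
The mode of Inverse-Gamma(a, b) is b/(a+1) = 36.875/7.9 ≈ 4.6677.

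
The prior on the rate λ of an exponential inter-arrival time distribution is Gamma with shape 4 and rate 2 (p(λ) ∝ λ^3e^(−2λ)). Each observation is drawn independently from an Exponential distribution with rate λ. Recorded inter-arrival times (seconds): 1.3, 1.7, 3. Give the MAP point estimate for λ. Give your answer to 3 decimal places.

λ̂_MAP = 0.750

The Exponential(rate=λ) likelihood is ∝ λ^n e^(−λΣtᵢ). Here n = 3 and Σtᵢ = 1.3 + 1.7 + 3 = 6.
Posterior ∝ λ^3e^(−2λ) · λ^3e^(−6λ) = λ^6e^(−8λ), i.e. Gamma(7, 8).
Mode = (a−1)/b = 6/8 ≈ 0.750.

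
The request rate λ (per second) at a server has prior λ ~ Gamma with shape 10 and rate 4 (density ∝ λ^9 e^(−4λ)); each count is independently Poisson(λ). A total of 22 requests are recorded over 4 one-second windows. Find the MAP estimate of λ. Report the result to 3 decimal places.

Σxᵢ = 22, n = 4.
Posterior ∝ λ^9e^(−4λ) · λ^22e^(−4λ) = λ^31e^(−8λ), i.e. Gamma(shape=32, rate=8).
The mode of a Gamma(a, b) with a ≥ 1 (shape–rate) is (a−1)/b = 31/8 ≈ 3.875.

λ̂_MAP = 3.875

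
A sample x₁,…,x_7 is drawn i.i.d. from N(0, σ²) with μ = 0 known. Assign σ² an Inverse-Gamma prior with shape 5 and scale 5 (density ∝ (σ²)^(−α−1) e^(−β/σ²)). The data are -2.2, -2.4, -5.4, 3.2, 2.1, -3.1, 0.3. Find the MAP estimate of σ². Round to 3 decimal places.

σ̂²_MAP = 3.901

Sum of squared deviations about the known mean: SS = (-2.2−0)² + (-2.4−0)² + (-5.4−0)² + (3.2−0)² + (2.1−0)² + (-3.1−0)² + (0.3−0)² = 64.11.
The Normal likelihood contributes (σ²)^(−n/2) exp(−SS/(2σ²)), so the posterior is Inverse-Gamma(α + n/2, β + SS/2) = Inverse-Gamma(8.5, 37.055).
The mode of Inverse-Gamma(a, b) is b/(a+1) = 37.055/9.5 ≈ 3.901.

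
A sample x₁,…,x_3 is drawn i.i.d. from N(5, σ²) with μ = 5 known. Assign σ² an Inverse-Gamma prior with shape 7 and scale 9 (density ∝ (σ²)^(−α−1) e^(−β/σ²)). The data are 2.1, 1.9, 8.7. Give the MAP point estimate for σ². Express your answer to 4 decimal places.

σ̂²_MAP = 2.6163

Sum of squared deviations about the known mean: SS = (2.1−5)² + (1.9−5)² + (8.7−5)² = 31.71.
The Normal likelihood contributes (σ²)^(−n/2) exp(−SS/(2σ²)), so the posterior is Inverse-Gamma(α + n/2, β + SS/2) = Inverse-Gamma(8.5, 24.855).
The mode of Inverse-Gamma(a, b) is b/(a+1) = 24.855/9.5 ≈ 2.6163.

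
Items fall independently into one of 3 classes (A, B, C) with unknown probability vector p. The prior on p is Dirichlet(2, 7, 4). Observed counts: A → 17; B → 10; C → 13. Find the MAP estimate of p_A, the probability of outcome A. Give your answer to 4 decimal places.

The posterior is Dirichlet(αᵢ + nᵢ) = Dirichlet(19, 17, 17).
For a Dirichlet(a₁,…,a_K) with all aᵢ > 1, the mode has j-th component (aⱼ − 1)/(Σaᵢ − K).
Here Σaᵢ = 53 and K = 3, so p_A = (19 − 1)/(53 − 3) = 18/50 ≈ 0.3600.

MAP estimate of p_A = 0.3600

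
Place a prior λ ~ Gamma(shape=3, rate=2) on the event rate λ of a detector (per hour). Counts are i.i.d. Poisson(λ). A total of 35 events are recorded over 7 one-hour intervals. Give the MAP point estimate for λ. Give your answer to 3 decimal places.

λ̂_MAP = 4.111

Σxᵢ = 35, n = 7.
Posterior ∝ λ^2e^(−2λ) · λ^35e^(−7λ) = λ^37e^(−9λ), i.e. Gamma(shape=38, rate=9).
The mode of a Gamma(a, b) with a ≥ 1 (shape–rate) is (a−1)/b = 37/9 ≈ 4.111.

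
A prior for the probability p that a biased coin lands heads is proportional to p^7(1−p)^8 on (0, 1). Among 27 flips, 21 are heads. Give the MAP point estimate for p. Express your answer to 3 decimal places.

p̂_MAP = 0.667

The prior density ∝ p^7(1−p)^8 is the kernel of Beta(8, 9).
Data: 21 successes in 27 trials. The binomial likelihood contributes p^21(1−p)^6, so the posterior is Beta(8+21, 9+6) = Beta(29, 15).
For Beta(a, b) with a, b > 1 the mode is (a−1)/(a+b−2) = 28/42 ≈ 0.667.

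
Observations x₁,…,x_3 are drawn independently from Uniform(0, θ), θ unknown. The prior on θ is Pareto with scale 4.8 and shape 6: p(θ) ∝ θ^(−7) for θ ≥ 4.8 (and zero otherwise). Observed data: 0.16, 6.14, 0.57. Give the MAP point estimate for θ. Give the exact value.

θ̂_MAP = 6.14

The Uniform(0, θ) likelihood is θ^(−n) for θ ≥ max(xᵢ), zero otherwise. Here max(xᵢ) = 6.14.
Posterior ∝ θ^(−7) · θ^(−3) = θ^(−10) on θ ≥ max(4.8, 6.14) = 6.14.
This density is strictly decreasing in θ, so the posterior mode lies at the lower boundary of the support.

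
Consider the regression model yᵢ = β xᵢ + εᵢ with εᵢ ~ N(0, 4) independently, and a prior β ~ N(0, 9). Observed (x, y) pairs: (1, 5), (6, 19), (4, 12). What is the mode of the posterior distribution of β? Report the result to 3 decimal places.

log p(β | y) = −Σ(yᵢ − βxᵢ)²/(2·4) − β²/(2·9) + const.
Setting the derivative to zero: Σxᵢ(yᵢ − βxᵢ)/4 − β/9 = 0, so β = Σxᵢyᵢ / (Σxᵢ² + σ²/τ²).
Σxᵢyᵢ = 1·5 + 6·19 + 4·12 = 167; Σxᵢ² = 53; σ²/τ² = 4/9.
β̂_MAP = 167 / (53 + 4/9) = 167/(481/9) = 1503/481 ≈ 3.125.

β̂_MAP = 3.125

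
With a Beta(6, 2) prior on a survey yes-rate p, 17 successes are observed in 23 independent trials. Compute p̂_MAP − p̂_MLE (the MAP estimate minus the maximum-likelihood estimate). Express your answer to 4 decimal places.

MAP − MLE = 0.0195

Posterior is Beta(23, 8); MAP = (23−1)/(31−2) = 22/29 ≈ 0.75862.
MLE ignores the prior: p̂_MLE = k/n = 17/23 ≈ 0.73913.
Difference = 22/29 − 17/23 = 13/667 ≈ 0.0195.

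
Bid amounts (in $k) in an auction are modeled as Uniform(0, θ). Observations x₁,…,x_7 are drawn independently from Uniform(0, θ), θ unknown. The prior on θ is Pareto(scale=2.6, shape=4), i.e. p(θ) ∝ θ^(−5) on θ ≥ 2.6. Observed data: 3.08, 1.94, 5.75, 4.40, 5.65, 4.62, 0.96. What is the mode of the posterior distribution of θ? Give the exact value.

The Uniform(0, θ) likelihood is θ^(−n) for θ ≥ max(xᵢ), zero otherwise. Here max(xᵢ) = 5.75.
Posterior ∝ θ^(−5) · θ^(−7) = θ^(−12) on θ ≥ max(2.6, 5.75) = 5.75.
This density is strictly decreasing in θ, so the posterior mode lies at the lower boundary of the support.

θ̂_MAP = 5.75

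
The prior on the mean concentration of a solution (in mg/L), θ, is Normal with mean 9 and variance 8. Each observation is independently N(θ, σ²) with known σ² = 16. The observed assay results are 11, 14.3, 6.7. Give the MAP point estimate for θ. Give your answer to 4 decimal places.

θ̂_MAP = 10.0000

n = 3; x̄ = (11 + 14.3 + 6.7)/3 = 32/3 = 32/3 ≈ 10.6667.
For a Normal prior and Normal likelihood with known variance, the posterior is Normal; its mode equals its mean, the precision-weighted average.
Prior precision 1/σ₀² = 1/8 = 0.125; data precision n/σ² = 3/16 = 0.1875.
θ̂ = (0.125·9 + 0.1875·(32/3)) / (0.125 + 0.1875) = 3.125/0.3125 = 10.0000.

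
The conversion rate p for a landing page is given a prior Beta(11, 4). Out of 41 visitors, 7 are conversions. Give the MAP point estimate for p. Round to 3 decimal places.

p̂_MAP = 0.315

Prior: Beta(11, 4).
Data: 7 successes in 41 trials. The binomial likelihood contributes p^7(1−p)^34, so the posterior is Beta(11+7, 4+34) = Beta(18, 38).
For Beta(a, b) with a, b > 1 the mode is (a−1)/(a+b−2) = 17/54 ≈ 0.315.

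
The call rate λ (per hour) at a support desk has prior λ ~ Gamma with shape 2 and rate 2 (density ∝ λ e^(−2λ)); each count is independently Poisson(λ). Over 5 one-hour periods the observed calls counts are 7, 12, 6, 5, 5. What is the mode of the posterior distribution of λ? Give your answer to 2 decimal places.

λ̂_MAP = 5.14

Σxᵢ = 7+12+6+5+5 = 35, with n = 5.
Posterior ∝ λe^(−2λ) · λ^35e^(−5λ) = λ^36e^(−7λ), i.e. Gamma(shape=37, rate=7).
The mode of a Gamma(a, b) with a ≥ 1 (shape–rate) is (a−1)/b = 36/7 ≈ 5.14.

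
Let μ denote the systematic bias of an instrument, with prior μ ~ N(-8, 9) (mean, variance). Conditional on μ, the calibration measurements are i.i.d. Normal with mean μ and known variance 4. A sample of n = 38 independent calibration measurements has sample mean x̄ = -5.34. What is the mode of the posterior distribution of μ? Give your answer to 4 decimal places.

μ̂_MAP = -5.3708

n = 38, x̄ = -5.34.
For a Normal prior and Normal likelihood with known variance, the posterior is Normal; its mode equals its mean, the precision-weighted average.
Prior precision 1/σ₀² = 1/9; data precision n/σ² = 38/4 = 9.5.
μ̂ = ((1/9)·(-8) + 9.5·(-5.34)) / (1/9 + 9.5) = (-46457/900)/(173/18) = -46457/8650 ≈ -5.3708.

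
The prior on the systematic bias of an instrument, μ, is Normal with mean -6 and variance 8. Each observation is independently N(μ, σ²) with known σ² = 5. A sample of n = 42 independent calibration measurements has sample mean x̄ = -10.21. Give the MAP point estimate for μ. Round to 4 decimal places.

n = 42, x̄ = -10.21.
For a Normal prior and Normal likelihood with known variance, the posterior is Normal; its mode equals its mean, the precision-weighted average.
Prior precision 1/σ₀² = 1/8 = 0.125; data precision n/σ² = 42/5 = 8.4.
μ̂ = (0.125·(-6) + 8.4·(-10.21)) / (0.125 + 8.4) = (-86.514)/8.525 = -86514/8525 ≈ -10.1483.

μ̂_MAP = -10.1483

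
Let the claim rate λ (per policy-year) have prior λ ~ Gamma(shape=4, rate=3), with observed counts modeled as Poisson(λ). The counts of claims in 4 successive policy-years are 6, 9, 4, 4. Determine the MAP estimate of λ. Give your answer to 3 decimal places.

λ̂_MAP = 3.714

Σxᵢ = 6+9+4+4 = 23, with n = 4.
Posterior ∝ λ^3e^(−3λ) · λ^23e^(−4λ) = λ^26e^(−7λ), i.e. Gamma(shape=27, rate=7).
The mode of a Gamma(a, b) with a ≥ 1 (shape–rate) is (a−1)/b = 26/7 ≈ 3.714.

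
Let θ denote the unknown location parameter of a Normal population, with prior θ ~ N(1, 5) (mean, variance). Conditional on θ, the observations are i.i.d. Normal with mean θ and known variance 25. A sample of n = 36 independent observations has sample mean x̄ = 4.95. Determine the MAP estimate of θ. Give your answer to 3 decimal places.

n = 36, x̄ = 4.95.
For a Normal prior and Normal likelihood with known variance, the posterior is Normal; its mode equals its mean, the precision-weighted average.
Prior precision 1/σ₀² = 1/5 = 0.2; data precision n/σ² = 36/25 = 1.44.
θ̂ = (0.2·1 + 1.44·4.95) / (0.2 + 1.44) = 7.328/1.64 = 916/205 ≈ 4.468.

θ̂_MAP = 4.468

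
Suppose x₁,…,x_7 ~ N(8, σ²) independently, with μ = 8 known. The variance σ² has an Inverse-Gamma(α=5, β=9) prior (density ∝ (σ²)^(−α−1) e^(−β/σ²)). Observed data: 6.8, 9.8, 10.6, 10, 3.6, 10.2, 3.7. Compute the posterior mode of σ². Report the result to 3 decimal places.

σ̂²_MAP = 4.007

Sum of squared deviations about the known mean: SS = (6.8−8)² + (9.8−8)² + (10.6−8)² + (10−8)² + (3.6−8)² + (10.2−8)² + (3.7−8)² = 58.13.
The Normal likelihood contributes (σ²)^(−n/2) exp(−SS/(2σ²)), so the posterior is Inverse-Gamma(α + n/2, β + SS/2) = Inverse-Gamma(8.5, 38.065).
The mode of Inverse-Gamma(a, b) is b/(a+1) = 38.065/9.5 ≈ 4.007.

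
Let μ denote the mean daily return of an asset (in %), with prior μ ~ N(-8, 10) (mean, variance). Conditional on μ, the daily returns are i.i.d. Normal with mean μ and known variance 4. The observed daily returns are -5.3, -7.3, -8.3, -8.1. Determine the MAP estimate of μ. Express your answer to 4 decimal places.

n = 4; x̄ = ((-5.3) + (-7.3) + (-8.3) + (-8.1))/4 = -29/4 = -7.25.
For a Normal prior and Normal likelihood with known variance, the posterior is Normal; its mode equals its mean, the precision-weighted average.
Prior precision 1/σ₀² = 1/10 = 0.1; data precision n/σ² = 4/4 = 1.
μ̂ = (0.1·(-8) + 1·(-7.25)) / (0.1 + 1) = (-8.05)/1.1 = -161/22 ≈ -7.3182.

μ̂_MAP = -7.3182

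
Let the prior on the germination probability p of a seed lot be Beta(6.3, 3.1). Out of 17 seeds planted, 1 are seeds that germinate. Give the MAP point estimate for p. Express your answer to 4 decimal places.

Prior: Beta(6.3, 3.1).
Data: 1 success in 17 trials. The binomial likelihood contributes p(1−p)^16, so the posterior is Beta(6.3+1, 3.1+16) = Beta(7.3, 19.1).
For Beta(a, b) with a, b > 1 the mode is (a−1)/(a+b−2) = 6.3/24.4 ≈ 0.2582.

p̂_MAP = 0.2582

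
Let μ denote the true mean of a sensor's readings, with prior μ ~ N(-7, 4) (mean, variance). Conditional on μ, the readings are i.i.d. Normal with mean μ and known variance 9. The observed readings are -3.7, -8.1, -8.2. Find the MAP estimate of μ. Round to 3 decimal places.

n = 3; x̄ = ((-3.7) + (-8.1) + (-8.2))/3 = -20/3 = -20/3 ≈ -6.6667.
For a Normal prior and Normal likelihood with known variance, the posterior is Normal; its mode equals its mean, the precision-weighted average.
Prior precision 1/σ₀² = 1/4 = 0.25; data precision n/σ² = 3/9 = 1/3.
μ̂ = (0.25·(-7) + (1/3)·(-20/3)) / (0.25 + 1/3) = (-143/36)/(7/12) = -143/21 ≈ -6.810.

μ̂_MAP = -6.810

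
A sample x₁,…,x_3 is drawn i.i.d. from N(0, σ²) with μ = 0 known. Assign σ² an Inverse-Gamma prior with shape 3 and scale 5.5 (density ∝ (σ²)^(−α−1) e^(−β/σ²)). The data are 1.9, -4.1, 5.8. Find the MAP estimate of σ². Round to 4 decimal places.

σ̂²_MAP = 5.9145

Sum of squared deviations about the known mean: SS = (1.9−0)² + (-4.1−0)² + (5.8−0)² = 54.06.
The Normal likelihood contributes (σ²)^(−n/2) exp(−SS/(2σ²)), so the posterior is Inverse-Gamma(α + n/2, β + SS/2) = Inverse-Gamma(4.5, 32.53).
The mode of Inverse-Gamma(a, b) is b/(a+1) = 32.53/5.5 ≈ 5.9145.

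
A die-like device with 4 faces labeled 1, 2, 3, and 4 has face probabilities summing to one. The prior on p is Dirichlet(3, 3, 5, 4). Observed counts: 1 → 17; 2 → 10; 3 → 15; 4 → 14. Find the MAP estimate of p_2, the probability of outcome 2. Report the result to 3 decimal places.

MAP estimate: 0.179

The posterior is Dirichlet(αᵢ + nᵢ) = Dirichlet(20, 13, 20, 18).
For a Dirichlet(a₁,…,a_K) with all aᵢ > 1, the mode has j-th component (aⱼ − 1)/(Σaᵢ − K).
Here Σaᵢ = 71 and K = 4, so p_2 = (13 − 1)/(71 − 4) = 12/67 ≈ 0.179.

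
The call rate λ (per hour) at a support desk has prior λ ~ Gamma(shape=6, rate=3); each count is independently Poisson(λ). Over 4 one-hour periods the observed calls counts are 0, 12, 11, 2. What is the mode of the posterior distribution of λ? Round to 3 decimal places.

Σxᵢ = 0+12+11+2 = 25, with n = 4.
Posterior ∝ λ^5e^(−3λ) · λ^25e^(−4λ) = λ^30e^(−7λ), i.e. Gamma(shape=31, rate=7).
The mode of a Gamma(a, b) with a ≥ 1 (shape–rate) is (a−1)/b = 30/7 ≈ 4.286.

λ̂_MAP = 4.286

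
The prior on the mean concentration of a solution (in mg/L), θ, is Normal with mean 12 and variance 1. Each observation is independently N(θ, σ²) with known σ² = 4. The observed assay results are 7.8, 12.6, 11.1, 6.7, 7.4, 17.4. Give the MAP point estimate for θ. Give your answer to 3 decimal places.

θ̂_MAP = 11.100

n = 6; x̄ = (7.8 + 12.6 + 11.1 + 6.7 + 7.4 + 17.4)/6 = 63/6 = 10.5.
For a Normal prior and Normal likelihood with known variance, the posterior is Normal; its mode equals its mean, the precision-weighted average.
Prior precision 1/σ₀² = 1/1 = 1; data precision n/σ² = 6/4 = 1.5.
θ̂ = (1·12 + 1.5·10.5) / (1 + 1.5) = 27.75/2.5 = 11.100.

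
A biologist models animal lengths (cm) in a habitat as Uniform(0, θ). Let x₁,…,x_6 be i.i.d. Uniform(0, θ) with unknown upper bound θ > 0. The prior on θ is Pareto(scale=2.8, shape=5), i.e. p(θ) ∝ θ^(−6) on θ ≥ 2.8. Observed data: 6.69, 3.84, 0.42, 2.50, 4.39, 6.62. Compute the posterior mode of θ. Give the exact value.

The Uniform(0, θ) likelihood is θ^(−n) for θ ≥ max(xᵢ), zero otherwise. Here max(xᵢ) = 6.69.
Posterior ∝ θ^(−6) · θ^(−6) = θ^(−12) on θ ≥ max(2.8, 6.69) = 6.69.
This density is strictly decreasing in θ, so the posterior mode lies at the lower boundary of the support.

θ̂_MAP = 6.69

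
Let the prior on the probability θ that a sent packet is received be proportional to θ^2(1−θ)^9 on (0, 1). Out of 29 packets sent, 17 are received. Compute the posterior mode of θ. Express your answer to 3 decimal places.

θ̂_MAP = 0.475

The prior density ∝ θ^2(1−θ)^9 is the kernel of Beta(3, 10).
Data: 17 successes in 29 trials. The binomial likelihood contributes θ^17(1−θ)^12, so the posterior is Beta(3+17, 10+12) = Beta(20, 22).
For Beta(a, b) with a, b > 1 the mode is (a−1)/(a+b−2) = 19/40 ≈ 0.475.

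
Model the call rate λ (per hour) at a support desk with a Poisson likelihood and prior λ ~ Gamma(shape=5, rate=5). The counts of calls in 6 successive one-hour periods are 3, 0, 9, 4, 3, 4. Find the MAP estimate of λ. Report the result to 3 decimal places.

λ̂_MAP = 2.455

Σxᵢ = 3+0+9+4+3+4 = 23, with n = 6.
Posterior ∝ λ^4e^(−5λ) · λ^23e^(−6λ) = λ^27e^(−11λ), i.e. Gamma(shape=28, rate=11).
The mode of a Gamma(a, b) with a ≥ 1 (shape–rate) is (a−1)/b = 27/11 ≈ 2.455.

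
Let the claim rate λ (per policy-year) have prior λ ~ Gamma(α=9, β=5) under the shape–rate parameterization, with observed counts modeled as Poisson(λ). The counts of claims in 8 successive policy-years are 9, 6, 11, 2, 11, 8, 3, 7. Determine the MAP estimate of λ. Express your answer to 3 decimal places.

λ̂_MAP = 5.000

Σxᵢ = 9+6+11+2+11+8+3+7 = 57, with n = 8.
Posterior ∝ λ^8e^(−5λ) · λ^57e^(−8λ) = λ^65e^(−13λ), i.e. Gamma(shape=66, rate=13).
The mode of a Gamma(a, b) with a ≥ 1 (shape–rate) is (a−1)/b = 65/13 ≈ 5.000.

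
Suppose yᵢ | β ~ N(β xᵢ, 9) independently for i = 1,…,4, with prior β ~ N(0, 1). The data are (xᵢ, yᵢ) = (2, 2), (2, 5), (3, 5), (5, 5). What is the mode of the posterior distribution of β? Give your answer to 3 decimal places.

β̂_MAP = 1.059

log p(β | y) = −Σ(yᵢ − βxᵢ)²/(2·9) − β²/(2·1) + const.
Setting the derivative to zero: Σxᵢ(yᵢ − βxᵢ)/9 − β/1 = 0, so β = Σxᵢyᵢ / (Σxᵢ² + σ²/τ²).
Σxᵢyᵢ = 2·2 + 2·5 + 3·5 + 5·5 = 54; Σxᵢ² = 42; σ²/τ² = 9.
β̂_MAP = 54 / (42 + 9) = 54/51 ≈ 1.059.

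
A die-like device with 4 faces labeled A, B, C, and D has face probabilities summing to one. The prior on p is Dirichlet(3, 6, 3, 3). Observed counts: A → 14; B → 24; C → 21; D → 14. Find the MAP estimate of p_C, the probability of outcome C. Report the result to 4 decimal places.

The posterior is Dirichlet(αᵢ + nᵢ) = Dirichlet(17, 30, 24, 17).
For a Dirichlet(a₁,…,a_K) with all aᵢ > 1, the mode has j-th component (aⱼ − 1)/(Σaᵢ − K).
Here Σaᵢ = 88 and K = 4, so p_C = (24 − 1)/(88 − 4) = 23/84 ≈ 0.2738.

MAP estimate of p_C = 0.2738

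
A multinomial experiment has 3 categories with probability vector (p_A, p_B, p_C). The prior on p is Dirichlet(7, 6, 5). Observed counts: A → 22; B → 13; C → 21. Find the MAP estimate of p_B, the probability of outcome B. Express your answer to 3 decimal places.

MAP estimate of p_B = 0.254

The posterior is Dirichlet(αᵢ + nᵢ) = Dirichlet(29, 19, 26).
For a Dirichlet(a₁,…,a_K) with all aᵢ > 1, the mode has j-th component (aⱼ − 1)/(Σaᵢ − K).
Here Σaᵢ = 74 and K = 3, so p_B = (19 − 1)/(74 − 3) = 18/71 ≈ 0.254.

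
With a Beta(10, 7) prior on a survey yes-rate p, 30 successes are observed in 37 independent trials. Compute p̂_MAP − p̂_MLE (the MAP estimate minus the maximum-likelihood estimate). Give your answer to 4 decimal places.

MAP − MLE = -0.0608

Posterior is Beta(40, 14); MAP = (40−1)/(54−2) = 39/52 ≈ 0.75000.
MLE ignores the prior: p̂_MLE = k/n = 30/37 ≈ 0.81081.
Difference = 39/52 − 30/37 = -9/148 ≈ -0.0608.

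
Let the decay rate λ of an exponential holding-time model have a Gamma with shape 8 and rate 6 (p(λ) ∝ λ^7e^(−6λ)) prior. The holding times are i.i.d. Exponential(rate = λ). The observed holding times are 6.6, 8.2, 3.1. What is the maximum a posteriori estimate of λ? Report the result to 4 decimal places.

λ̂_MAP = 0.4184

The Exponential(rate=λ) likelihood is ∝ λ^n e^(−λΣtᵢ). Here n = 3 and Σtᵢ = 6.6 + 8.2 + 3.1 = 17.9.
Posterior ∝ λ^7e^(−6λ) · λ^3e^(−17.9λ) = λ^10e^(−23.9λ), i.e. Gamma(11, 23.9).
Mode = (a−1)/b = 10/23.9 ≈ 0.4184.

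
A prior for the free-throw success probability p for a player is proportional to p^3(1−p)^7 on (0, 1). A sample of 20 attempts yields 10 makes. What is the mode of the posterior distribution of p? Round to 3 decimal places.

The prior density ∝ p^3(1−p)^7 is the kernel of Beta(4, 8).
Data: 10 successes in 20 trials. The binomial likelihood contributes p^10(1−p)^10, so the posterior is Beta(4+10, 8+10) = Beta(14, 18).
For Beta(a, b) with a, b > 1 the mode is (a−1)/(a+b−2) = 13/30 ≈ 0.433.

p̂_MAP = 0.433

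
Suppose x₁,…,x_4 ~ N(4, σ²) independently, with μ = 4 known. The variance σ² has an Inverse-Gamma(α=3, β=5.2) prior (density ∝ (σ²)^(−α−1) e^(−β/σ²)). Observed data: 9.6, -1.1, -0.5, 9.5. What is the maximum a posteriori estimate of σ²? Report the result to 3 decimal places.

σ̂²_MAP = 9.856

Sum of squared deviations about the known mean: SS = (9.6−4)² + (-1.1−4)² + (-0.5−4)² + (9.5−4)² = 107.87.
The Normal likelihood contributes (σ²)^(−n/2) exp(−SS/(2σ²)), so the posterior is Inverse-Gamma(α + n/2, β + SS/2) = Inverse-Gamma(5, 59.135).
The mode of Inverse-Gamma(a, b) is b/(a+1) = 59.135/6 ≈ 9.856.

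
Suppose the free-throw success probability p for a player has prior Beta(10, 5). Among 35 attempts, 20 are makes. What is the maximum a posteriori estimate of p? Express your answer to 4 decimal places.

Prior: Beta(10, 5).
Data: 20 successes in 35 trials. The binomial likelihood contributes p^20(1−p)^15, so the posterior is Beta(10+20, 5+15) = Beta(30, 20).
For Beta(a, b) with a, b > 1 the mode is (a−1)/(a+b−2) = 29/48 ≈ 0.6042.

p̂_MAP = 0.6042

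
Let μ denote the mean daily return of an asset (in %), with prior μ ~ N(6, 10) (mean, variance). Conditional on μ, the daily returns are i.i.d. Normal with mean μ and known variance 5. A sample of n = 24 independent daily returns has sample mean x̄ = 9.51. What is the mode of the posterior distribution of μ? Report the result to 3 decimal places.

n = 24, x̄ = 9.51.
For a Normal prior and Normal likelihood with known variance, the posterior is Normal; its mode equals its mean, the precision-weighted average.
Prior precision 1/σ₀² = 1/10 = 0.1; data precision n/σ² = 24/5 = 4.8.
μ̂ = (0.1·6 + 4.8·9.51) / (0.1 + 4.8) = 46.248/4.9 = 11562/1225 ≈ 9.438.

μ̂_MAP = 9.438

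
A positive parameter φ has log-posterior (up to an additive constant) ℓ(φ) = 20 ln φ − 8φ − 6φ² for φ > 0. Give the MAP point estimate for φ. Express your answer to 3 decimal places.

ℓ'(φ) = 20/φ − 8 − 12φ. Setting this to zero and multiplying by φ: 12φ² + 8φ − 20 = 0.
φ = (−8 + √(8² + 4·12·20)) / (2·12) = (−8 + √1024) / 24 = (−8 + 32)/24 = 1.
ℓ''(φ) = −20/φ² − 12 < 0, confirming a maximum.

φ̂_MAP = 1.000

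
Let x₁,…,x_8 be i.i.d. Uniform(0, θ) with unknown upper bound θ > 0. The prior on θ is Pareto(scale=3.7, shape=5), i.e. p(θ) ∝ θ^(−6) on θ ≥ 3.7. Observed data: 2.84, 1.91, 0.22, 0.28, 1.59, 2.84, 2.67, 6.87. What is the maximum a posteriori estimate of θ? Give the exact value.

The Uniform(0, θ) likelihood is θ^(−n) for θ ≥ max(xᵢ), zero otherwise. Here max(xᵢ) = 6.87.
Posterior ∝ θ^(−6) · θ^(−8) = θ^(−14) on θ ≥ max(3.7, 6.87) = 6.87.
This density is strictly decreasing in θ, so the posterior mode lies at the lower boundary of the support.

θ̂_MAP = 6.87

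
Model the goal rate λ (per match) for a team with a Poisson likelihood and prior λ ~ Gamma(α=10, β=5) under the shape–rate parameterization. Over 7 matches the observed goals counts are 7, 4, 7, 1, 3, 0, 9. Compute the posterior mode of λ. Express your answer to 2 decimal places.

Σxᵢ = 7+4+7+1+3+0+9 = 31, with n = 7.
Posterior ∝ λ^9e^(−5λ) · λ^31e^(−7λ) = λ^40e^(−12λ), i.e. Gamma(shape=41, rate=12).
The mode of a Gamma(a, b) with a ≥ 1 (shape–rate) is (a−1)/b = 40/12 ≈ 3.33.

λ̂_MAP = 3.33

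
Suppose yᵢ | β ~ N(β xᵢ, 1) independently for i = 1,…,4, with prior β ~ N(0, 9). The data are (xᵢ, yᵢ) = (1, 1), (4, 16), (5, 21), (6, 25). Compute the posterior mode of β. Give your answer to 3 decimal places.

log p(β | y) = −Σ(yᵢ − βxᵢ)²/(2·1) − β²/(2·9) + const.
Setting the derivative to zero: Σxᵢ(yᵢ − βxᵢ)/1 − β/9 = 0, so β = Σxᵢyᵢ / (Σxᵢ² + σ²/τ²).
Σxᵢyᵢ = 1·1 + 4·16 + 5·21 + 6·25 = 320; Σxᵢ² = 78; σ²/τ² = 1/9.
β̂_MAP = 320 / (78 + 1/9) = 320/(703/9) = 2880/703 ≈ 4.097.

β̂_MAP = 4.097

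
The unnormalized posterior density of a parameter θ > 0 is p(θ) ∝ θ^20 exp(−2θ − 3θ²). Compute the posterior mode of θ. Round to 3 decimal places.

θ̂_MAP = 1.667

ℓ'(θ) = 20/θ − 2 − 6θ. Setting this to zero and multiplying by θ: 6θ² + 2θ − 20 = 0.
θ = (−2 + √(2² + 4·6·20)) / (2·6) = (−2 + √484) / 12 = (−2 + 22)/12 = 5/3.
ℓ''(θ) = −20/θ² − 6 < 0, confirming a maximum.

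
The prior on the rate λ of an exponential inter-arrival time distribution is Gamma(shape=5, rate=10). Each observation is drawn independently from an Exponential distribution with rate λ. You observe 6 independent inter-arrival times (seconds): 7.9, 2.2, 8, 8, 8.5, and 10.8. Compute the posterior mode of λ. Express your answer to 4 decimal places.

λ̂_MAP = 0.1805

The Exponential(rate=λ) likelihood is ∝ λ^n e^(−λΣtᵢ). Here n = 6 and Σtᵢ = 7.9 + 2.2 + 8 + 8 + 8.5 + 10.8 = 45.4.
Posterior ∝ λ^4e^(−10λ) · λ^6e^(−45.4λ) = λ^10e^(−55.4λ), i.e. Gamma(11, 55.4).
Mode = (a−1)/b = 10/55.4 ≈ 0.1805.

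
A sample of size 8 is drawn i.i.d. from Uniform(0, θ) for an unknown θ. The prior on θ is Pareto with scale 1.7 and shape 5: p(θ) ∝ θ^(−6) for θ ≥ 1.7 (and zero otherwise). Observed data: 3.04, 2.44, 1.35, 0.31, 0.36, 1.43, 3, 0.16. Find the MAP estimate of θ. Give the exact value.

The Uniform(0, θ) likelihood is θ^(−n) for θ ≥ max(xᵢ), zero otherwise. Here max(xᵢ) = 3.04.
Posterior ∝ θ^(−6) · θ^(−8) = θ^(−14) on θ ≥ max(1.7, 3.04) = 3.04.
This density is strictly decreasing in θ, so the posterior mode lies at the lower boundary of the support.

θ̂_MAP = 3.04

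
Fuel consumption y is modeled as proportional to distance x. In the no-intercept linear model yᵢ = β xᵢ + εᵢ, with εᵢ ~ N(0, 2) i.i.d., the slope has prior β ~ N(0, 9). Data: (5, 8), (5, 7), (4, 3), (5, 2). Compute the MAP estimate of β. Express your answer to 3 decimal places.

log p(β | y) = −Σ(yᵢ − βxᵢ)²/(2·2) − β²/(2·9) + const.
Setting the derivative to zero: Σxᵢ(yᵢ − βxᵢ)/2 − β/9 = 0, so β = Σxᵢyᵢ / (Σxᵢ² + σ²/τ²).
Σxᵢyᵢ = 5·8 + 5·7 + 4·3 + 5·2 = 97; Σxᵢ² = 91; σ²/τ² = 2/9.
β̂_MAP = 97 / (91 + 2/9) = 97/(821/9) = 873/821 ≈ 1.063.

β̂_MAP = 1.063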